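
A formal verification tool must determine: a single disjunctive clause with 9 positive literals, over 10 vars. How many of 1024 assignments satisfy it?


Step 1: Total=2^10=1024
Step 2: Unsat when all 9 false: 2^1=2
Step 3: Sat=1024-2=1022

1022


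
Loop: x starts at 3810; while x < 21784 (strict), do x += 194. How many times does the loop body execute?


Step 1: x goes from 3810 toward 21784 by 194; the body runs while x<21784, so iterations = ceil((bound-start)/step)
Step 2: Distance=17974
Step 3: ceil(17974/194)=93

93


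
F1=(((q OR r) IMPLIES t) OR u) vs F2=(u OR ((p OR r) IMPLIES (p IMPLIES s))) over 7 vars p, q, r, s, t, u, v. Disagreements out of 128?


F1 = (((q OR r) IMPLIES t) OR u)
F2 = (u OR ((p OR r) IMPLIES (p IMPLIES s)))
Evaluate both on each of 128 rows (bits = p,q,r,s,t,u,v):
  row 0 [0000000]: F1=1 F2=1 -> 0
  row 1 [0000001]: F1=1 F2=1 -> 0
  row 2 [0000010]: F1=1 F2=1 -> 0
  row 3 [0000011]: F1=1 F2=1 -> 0
  row 4 [0000100]: F1=1 F2=1 -> 0
  (every remaining row is evaluated the same way; all 128 results are listed next)
Full result column, 8 rows per line (p,q,r,s fixed per line; t,u,v runs 000..111 left to right):
  rows 0-7 [p,q,r,s=0000]: 00000000  (ones: 0)
  rows 8-15 [p,q,r,s=0001]: 00000000  (ones: 0)
  rows 16-23 [p,q,r,s=0010]: 11000000  (ones: 2)
  rows 24-31 [p,q,r,s=0011]: 11000000  (ones: 2)
  rows 32-39 [p,q,r,s=0100]: 11000000  (ones: 2)
  rows 40-47 [p,q,r,s=0101]: 11000000  (ones: 2)
  rows 48-55 [p,q,r,s=0110]: 11000000  (ones: 2)
  rows 56-63 [p,q,r,s=0111]: 11000000  (ones: 2)
  rows 64-71 [p,q,r,s=1000]: 11001100  (ones: 4)
  rows 72-79 [p,q,r,s=1001]: 00000000  (ones: 0)
  rows 80-87 [p,q,r,s=1010]: 00001100  (ones: 2)
  rows 88-95 [p,q,r,s=1011]: 11000000  (ones: 2)
  rows 96-103 [p,q,r,s=1100]: 00001100  (ones: 2)
  rows 104-111 [p,q,r,s=1101]: 11000000  (ones: 2)
  rows 112-119 [p,q,r,s=1110]: 00001100  (ones: 2)
  rows 120-127 [p,q,r,s=1111]: 11000000  (ones: 2)
Disagreements = 0+0+2+2+2+2+2+2+4+0+2+2+2+2+2+2 = 28

28


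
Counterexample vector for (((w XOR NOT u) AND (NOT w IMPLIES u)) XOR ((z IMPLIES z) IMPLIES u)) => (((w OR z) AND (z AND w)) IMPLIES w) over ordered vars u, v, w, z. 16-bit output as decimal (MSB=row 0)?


F1 = (((w XOR NOT u) AND (NOT w IMPLIES u)) XOR ((z IMPLIES z) IMPLIES u))
F2 = (((w OR z) AND (z AND w)) IMPLIES w)
Counterexample to F1=>F2 is where F1=1 and F2=0.
Evaluate each row (bits = u,v,w,z, MSB first):
  row 0 [0000]: F1=0 F2=1 -> F1&~F2 -> 0
  row 1 [0001]: F1=0 F2=1 -> F1&~F2 -> 0
  row 2 [0010]: F1=0 F2=1 -> F1&~F2 -> 0
  row 3 [0011]: F1=0 F2=1 -> F1&~F2 -> 0
  row 4 [0100]: F1=0 F2=1 -> F1&~F2 -> 0
  row 5 [0101]: F1=0 F2=1 -> F1&~F2 -> 0
  row 6 [0110]: F1=0 F2=1 -> F1&~F2 -> 0
  row 7 [0111]: F1=0 F2=1 -> F1&~F2 -> 0
  row 8 [1000]: F1=1 F2=1 -> F1&~F2 -> 0
  row 9 [1001]: F1=1 F2=1 -> F1&~F2 -> 0
  row 10 [1010]: F1=0 F2=1 -> F1&~F2 -> 0
  row 11 [1011]: F1=0 F2=1 -> F1&~F2 -> 0
  row 12 [1100]: F1=1 F2=1 -> F1&~F2 -> 0
  row 13 [1101]: F1=1 F2=1 -> F1&~F2 -> 0
  row 14 [1110]: F1=0 F2=1 -> F1&~F2 -> 0
  row 15 [1111]: F1=0 F2=1 -> F1&~F2 -> 0
Full result column, 4 rows per line (u,v fixed per line; w,z runs 00..11 left to right):
  rows 0-3 [u,v=00]: 0000  = hex 0
  rows 4-7 [u,v=01]: 0000  = hex 0
  rows 8-11 [u,v=10]: 0000  = hex 0
  rows 12-15 [u,v=11]: 0000  = hex 0
Counterexample vector (row 0 .. row 15) = 0000000000000000
Output column grouped in 4s = 0000 0000 0000 0000 = 0x0000
Convert to decimal digit by digit (value = value*16 + digit):
  0 -> 0
  0*16 + 0 = 0
  0*16 + 0 = 0
  0*16 + 0 = 0
Decimal = 0

0


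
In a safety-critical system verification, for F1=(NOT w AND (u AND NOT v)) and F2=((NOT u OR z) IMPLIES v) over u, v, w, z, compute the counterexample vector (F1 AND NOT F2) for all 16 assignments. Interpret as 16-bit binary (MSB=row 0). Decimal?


F1 = (NOT w AND (u AND NOT v))
F2 = ((NOT u OR z) IMPLIES v)
Counterexample to F1=>F2 is where F1=1 and F2=0.
Evaluate each row (bits = u,v,w,z, MSB first):
  row 0 [0000]: F1=0 F2=0 -> F1&~F2 -> 0
  row 1 [0001]: F1=0 F2=0 -> F1&~F2 -> 0
  row 2 [0010]: F1=0 F2=0 -> F1&~F2 -> 0
  row 3 [0011]: F1=0 F2=0 -> F1&~F2 -> 0
  row 4 [0100]: F1=0 F2=1 -> F1&~F2 -> 0
  row 5 [0101]: F1=0 F2=1 -> F1&~F2 -> 0
  row 6 [0110]: F1=0 F2=1 -> F1&~F2 -> 0
  row 7 [0111]: F1=0 F2=1 -> F1&~F2 -> 0
  row 8 [1000]: F1=1 F2=1 -> F1&~F2 -> 0
  row 9 [1001]: F1=1 F2=0 -> F1&~F2 -> 1
  row 10 [1010]: F1=0 F2=1 -> F1&~F2 -> 0
  row 11 [1011]: F1=0 F2=0 -> F1&~F2 -> 0
  row 12 [1100]: F1=0 F2=1 -> F1&~F2 -> 0
  row 13 [1101]: F1=0 F2=1 -> F1&~F2 -> 0
  row 14 [1110]: F1=0 F2=1 -> F1&~F2 -> 0
  row 15 [1111]: F1=0 F2=1 -> F1&~F2 -> 0
Full result column, 4 rows per line (u,v fixed per line; w,z runs 00..11 left to right):
  rows 0-3 [u,v=00]: 0000  = hex 0
  rows 4-7 [u,v=01]: 0000  = hex 0
  rows 8-11 [u,v=10]: 0100  = hex 4
  rows 12-15 [u,v=11]: 0000  = hex 0
Counterexample vector (row 0 .. row 15) = 0000000001000000
Output column grouped in 4s = 0000 0000 0100 0000 = 0x0040
Convert to decimal digit by digit (value = value*16 + digit):
  0 -> 0
  0*16 + 0 = 0
  0*16 + 4 = 4
  4*16 + 0 = 64
Decimal = 64

64


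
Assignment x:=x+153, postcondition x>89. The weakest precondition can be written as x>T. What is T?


Formula: wp(x:=E, P) = P[E/x] (substitute E for x in postcondition)
Step 1: Postcondition: x>89
Step 2: Substitute x+153 for x: x+153>89
Step 3: Solve for x: x > 89-153 = -64

-64


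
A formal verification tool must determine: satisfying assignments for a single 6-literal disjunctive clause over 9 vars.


Step 1: Total=2^9=512
Step 2: Unsat when all 6 false: 2^3=8
Step 3: Sat=512-8=504

504


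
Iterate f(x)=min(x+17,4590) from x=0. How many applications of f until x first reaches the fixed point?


Step 1: x=0, cap=4590, increment=17
Step 2: x grows by 17 each step until capped at 4590; fixed point is x=4590
Step 3: iterations = ceil(4590/17) = 270

270


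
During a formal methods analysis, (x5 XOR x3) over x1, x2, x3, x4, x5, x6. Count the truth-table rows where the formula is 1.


Formula: (x5 XOR x3) over 6 vars (64 rows)
Evaluate each row (x1, x2, x3, x4, x5, x6 as bits, MSB first):
  row 0 [000000]: (0 XOR 0) -> 0
  row 1 [000001]: (0 XOR 0) -> 0
  row 2 [000010]: (1 XOR 0) -> 1
  row 3 [000011]: (1 XOR 0) -> 1
  row 4 [000100]: (0 XOR 0) -> 0
  (every remaining row is evaluated the same way; all 64 results are listed next)
Full result column, 8 rows per line (x1,x2,x3 fixed per line; x4,x5,x6 runs 000..111 left to right):
  rows 0-7 [x1,x2,x3=000]: 00110011  (ones: 4)
  rows 8-15 [x1,x2,x3=001]: 11001100  (ones: 4)
  rows 16-23 [x1,x2,x3=010]: 00110011  (ones: 4)
  rows 24-31 [x1,x2,x3=011]: 11001100  (ones: 4)
  rows 32-39 [x1,x2,x3=100]: 00110011  (ones: 4)
  rows 40-47 [x1,x2,x3=101]: 11001100  (ones: 4)
  rows 48-55 [x1,x2,x3=110]: 00110011  (ones: 4)
  rows 56-63 [x1,x2,x3=111]: 11001100  (ones: 4)
Count of 1-rows = 4+4+4+4+4+4+4+4 = 32

32


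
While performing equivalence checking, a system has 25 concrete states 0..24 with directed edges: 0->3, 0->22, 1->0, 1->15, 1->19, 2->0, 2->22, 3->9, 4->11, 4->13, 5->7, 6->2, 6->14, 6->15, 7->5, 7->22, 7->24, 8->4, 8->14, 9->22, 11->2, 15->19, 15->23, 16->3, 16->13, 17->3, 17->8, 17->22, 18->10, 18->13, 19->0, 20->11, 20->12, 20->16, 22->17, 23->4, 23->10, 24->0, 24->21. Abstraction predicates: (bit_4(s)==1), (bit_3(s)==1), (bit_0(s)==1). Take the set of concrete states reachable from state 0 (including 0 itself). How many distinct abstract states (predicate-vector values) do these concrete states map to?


BFS from 0:
Concrete reachable: {0, 2, 3, 4, 8, 9, 11, 13, 14, 17, 22}
Abstract via predicates (bit_4(s)==1), (bit_3(s)==1), (bit_0(s)==1):
  (0,0,0) <- {0, 2, 4}
  (0,0,1) <- {3}
  (0,1,0) <- {8, 14}
  (0,1,1) <- {9, 11, 13}
  (1,0,0) <- {22}
  (1,0,1) <- {17}
Distinct abstract states = 6

6


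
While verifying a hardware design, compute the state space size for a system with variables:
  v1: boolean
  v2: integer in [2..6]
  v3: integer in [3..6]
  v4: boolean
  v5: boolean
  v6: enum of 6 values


State space = product of domain sizes of all variables.
Domain sizes:
  v1 (boolean): 2
  v2 (integer in [2..6]): 5
  v3 (integer in [3..6]): 4
  v4 (boolean): 2
  v5 (boolean): 2
  v6 (enum of 6 values): 6
Product = 2 * 5 * 4 * 2 * 2 * 6 = 960

960


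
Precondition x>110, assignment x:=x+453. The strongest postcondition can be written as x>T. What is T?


Formula: sp(P, x:=E) = exists old_x. (x = E[old_x/x]) AND P[old_x/x] (old_x is the value of x before the assignment; eliminate old_x by solving x = E[old_x/x] for old_x)
Step 1: Precondition P: x>110, i.e. old_x > 110
Step 2: Assignment gives x = old_x + 453, so old_x = x - 453
Step 3: Substitute into P: x - 453 > 110
Step 4: Simplify: x > 110+453 = 563

563


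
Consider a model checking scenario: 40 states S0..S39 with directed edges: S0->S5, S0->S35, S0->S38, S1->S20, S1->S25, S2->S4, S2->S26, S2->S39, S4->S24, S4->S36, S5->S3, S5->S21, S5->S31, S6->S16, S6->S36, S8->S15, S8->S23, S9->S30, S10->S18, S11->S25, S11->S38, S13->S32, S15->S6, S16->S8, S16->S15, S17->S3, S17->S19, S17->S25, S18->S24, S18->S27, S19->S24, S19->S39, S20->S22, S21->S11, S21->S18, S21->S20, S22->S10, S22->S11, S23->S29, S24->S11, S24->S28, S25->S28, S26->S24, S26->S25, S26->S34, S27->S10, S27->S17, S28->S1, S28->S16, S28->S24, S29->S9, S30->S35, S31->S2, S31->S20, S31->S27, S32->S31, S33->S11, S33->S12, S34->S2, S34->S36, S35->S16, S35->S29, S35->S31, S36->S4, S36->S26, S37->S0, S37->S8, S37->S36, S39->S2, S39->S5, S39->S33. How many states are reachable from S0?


BFS from S0:
  layer 0: {S0}
  layer 1: {S5, S35, S38}
  layer 2: {S3, S16, S21, S29, S31}
  layer 3: {S2, S8, S9, S11, S15, S18, S20, S27}
  layer 4: {S4, S6, S10, S17, S22, S23, S24, S25, S26, S30, S39}
  layer 5: {S19, S28, S33, S34, S36}
  layer 6: {S1, S12}
Reachable set: {S0, S1, S2, S3, S4, S5, S6, S8, S9, S10, S11, S12, S15, S16, S17, S18, S19, S20, S21, S22, S23, S24, S25, S26, S27, S28, S29, S30, S31, S33, S34, S35, S36, S38, S39}
Count = 35

35


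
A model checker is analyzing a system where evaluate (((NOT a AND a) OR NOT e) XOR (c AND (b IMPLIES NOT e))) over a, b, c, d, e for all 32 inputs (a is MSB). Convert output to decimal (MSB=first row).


Formula: (((NOT a AND a) OR NOT e) XOR (c AND (b IMPLIES NOT e))) over a, b, c, d, e (32 rows)
Evaluate each row (bits = a,b,c,d,e, MSB first):
  row 0 [00000]: (((NOT 0 AND 0) OR NOT 0) XOR (0 AND (0 IMPLIES NOT 0))) -> 1
  row 1 [00001]: (((NOT 0 AND 0) OR NOT 1) XOR (0 AND (0 IMPLIES NOT 1))) -> 0
  row 2 [00010]: (((NOT 0 AND 0) OR NOT 0) XOR (0 AND (0 IMPLIES NOT 0))) -> 1
  row 3 [00011]: (((NOT 0 AND 0) OR NOT 1) XOR (0 AND (0 IMPLIES NOT 1))) -> 0
  row 4 [00100]: (((NOT 0 AND 0) OR NOT 0) XOR (1 AND (0 IMPLIES NOT 0))) -> 0
  row 5 [00101]: (((NOT 0 AND 0) OR NOT 1) XOR (1 AND (0 IMPLIES NOT 1))) -> 1
  row 6 [00110]: (((NOT 0 AND 0) OR NOT 0) XOR (1 AND (0 IMPLIES NOT 0))) -> 0
  row 7 [00111]: (((NOT 0 AND 0) OR NOT 1) XOR (1 AND (0 IMPLIES NOT 1))) -> 1
  row 8 [01000]: (((NOT 0 AND 0) OR NOT 0) XOR (0 AND (1 IMPLIES NOT 0))) -> 1
  row 9 [01001]: (((NOT 0 AND 0) OR NOT 1) XOR (0 AND (1 IMPLIES NOT 1))) -> 0
  row 10 [01010]: (((NOT 0 AND 0) OR NOT 0) XOR (0 AND (1 IMPLIES NOT 0))) -> 1
  row 11 [01011]: (((NOT 0 AND 0) OR NOT 1) XOR (0 AND (1 IMPLIES NOT 1))) -> 0
  row 12 [01100]: (((NOT 0 AND 0) OR NOT 0) XOR (1 AND (1 IMPLIES NOT 0))) -> 0
  row 13 [01101]: (((NOT 0 AND 0) OR NOT 1) XOR (1 AND (1 IMPLIES NOT 1))) -> 0
  row 14 [01110]: (((NOT 0 AND 0) OR NOT 0) XOR (1 AND (1 IMPLIES NOT 0))) -> 0
  row 15 [01111]: (((NOT 0 AND 0) OR NOT 1) XOR (1 AND (1 IMPLIES NOT 1))) -> 0
  row 16 [10000]: (((NOT 1 AND 1) OR NOT 0) XOR (0 AND (0 IMPLIES NOT 0))) -> 1
  row 17 [10001]: (((NOT 1 AND 1) OR NOT 1) XOR (0 AND (0 IMPLIES NOT 1))) -> 0
  row 18 [10010]: (((NOT 1 AND 1) OR NOT 0) XOR (0 AND (0 IMPLIES NOT 0))) -> 1
  row 19 [10011]: (((NOT 1 AND 1) OR NOT 1) XOR (0 AND (0 IMPLIES NOT 1))) -> 0
  row 20 [10100]: (((NOT 1 AND 1) OR NOT 0) XOR (1 AND (0 IMPLIES NOT 0))) -> 0
  row 21 [10101]: (((NOT 1 AND 1) OR NOT 1) XOR (1 AND (0 IMPLIES NOT 1))) -> 1
  row 22 [10110]: (((NOT 1 AND 1) OR NOT 0) XOR (1 AND (0 IMPLIES NOT 0))) -> 0
  row 23 [10111]: (((NOT 1 AND 1) OR NOT 1) XOR (1 AND (0 IMPLIES NOT 1))) -> 1
  row 24 [11000]: (((NOT 1 AND 1) OR NOT 0) XOR (0 AND (1 IMPLIES NOT 0))) -> 1
  row 25 [11001]: (((NOT 1 AND 1) OR NOT 1) XOR (0 AND (1 IMPLIES NOT 1))) -> 0
  row 26 [11010]: (((NOT 1 AND 1) OR NOT 0) XOR (0 AND (1 IMPLIES NOT 0))) -> 1
  row 27 [11011]: (((NOT 1 AND 1) OR NOT 1) XOR (0 AND (1 IMPLIES NOT 1))) -> 0
  row 28 [11100]: (((NOT 1 AND 1) OR NOT 0) XOR (1 AND (1 IMPLIES NOT 0))) -> 0
  row 29 [11101]: (((NOT 1 AND 1) OR NOT 1) XOR (1 AND (1 IMPLIES NOT 1))) -> 0
  row 30 [11110]: (((NOT 1 AND 1) OR NOT 0) XOR (1 AND (1 IMPLIES NOT 0))) -> 0
  row 31 [11111]: (((NOT 1 AND 1) OR NOT 1) XOR (1 AND (1 IMPLIES NOT 1))) -> 0
Full result column, 4 rows per line (a,b,c fixed per line; d,e runs 00..11 left to right):
  rows 0-3 [a,b,c=000]: 1010  = hex A
  rows 4-7 [a,b,c=001]: 0101  = hex 5
  rows 8-11 [a,b,c=010]: 1010  = hex A
  rows 12-15 [a,b,c=011]: 0000  = hex 0
  rows 16-19 [a,b,c=100]: 1010  = hex A
  rows 20-23 [a,b,c=101]: 0101  = hex 5
  rows 24-27 [a,b,c=110]: 1010  = hex A
  rows 28-31 [a,b,c=111]: 0000  = hex 0
Output column (row 0 .. row 31) = 10100101101000001010010110100000
Output column grouped in 4s = 1010 0101 1010 0000 1010 0101 1010 0000 = 0xA5A0A5A0
Convert to decimal digit by digit (value = value*16 + digit):
  A -> 10
  10*16 + 5 = 165
  165*16 + 10 (A) = 2650
  2650*16 + 0 = 42400
  42400*16 + 10 (A) = 678410
  678410*16 + 5 = 10854565
  10854565*16 + 10 (A) = 173673050
  173673050*16 + 0 = 2778768800
Decimal = 2778768800

2778768800


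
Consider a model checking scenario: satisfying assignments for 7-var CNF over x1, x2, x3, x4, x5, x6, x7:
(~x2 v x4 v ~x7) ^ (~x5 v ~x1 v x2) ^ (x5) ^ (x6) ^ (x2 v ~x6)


CNF with 5 clauses over 7 vars (128 assignments).
An assignment satisfies CNF iff every clause has >=1 true literal.
Check each row (bits = x1,x2,x3,x4,x5,x6,x7; clause T/F shown):
  row 0 [0000000]: clauses=TTFFT -> 0
  row 1 [0000001]: clauses=TTFFT -> 0
  row 2 [0000010]: clauses=TTFTF -> 0
  row 3 [0000011]: clauses=TTFTF -> 0
  row 4 [0000100]: clauses=TTTFT -> 0
  (every remaining row is evaluated the same way; all 128 results are listed next)
Full result column, 8 rows per line (x1,x2,x3,x4 fixed per line; x5,x6,x7 runs 000..111 left to right):
  rows 0-7 [x1,x2,x3,x4=0000]: 00000000  (ones: 0)
  rows 8-15 [x1,x2,x3,x4=0001]: 00000000  (ones: 0)
  rows 16-23 [x1,x2,x3,x4=0010]: 00000000  (ones: 0)
  rows 24-31 [x1,x2,x3,x4=0011]: 00000000  (ones: 0)
  rows 32-39 [x1,x2,x3,x4=0100]: 00000010  (ones: 1)
  rows 40-47 [x1,x2,x3,x4=0101]: 00000011  (ones: 2)
  rows 48-55 [x1,x2,x3,x4=0110]: 00000010  (ones: 1)
  rows 56-63 [x1,x2,x3,x4=0111]: 00000011  (ones: 2)
  rows 64-71 [x1,x2,x3,x4=1000]: 00000000  (ones: 0)
  rows 72-79 [x1,x2,x3,x4=1001]: 00000000  (ones: 0)
  rows 80-87 [x1,x2,x3,x4=1010]: 00000000  (ones: 0)
  rows 88-95 [x1,x2,x3,x4=1011]: 00000000  (ones: 0)
  rows 96-103 [x1,x2,x3,x4=1100]: 00000010  (ones: 1)
  rows 104-111 [x1,x2,x3,x4=1101]: 00000011  (ones: 2)
  rows 112-119 [x1,x2,x3,x4=1110]: 00000010  (ones: 1)
  rows 120-127 [x1,x2,x3,x4=1111]: 00000011  (ones: 2)
Satisfying assignments = 0+0+0+0+1+2+1+2+0+0+0+0+1+2+1+2 = 12

12


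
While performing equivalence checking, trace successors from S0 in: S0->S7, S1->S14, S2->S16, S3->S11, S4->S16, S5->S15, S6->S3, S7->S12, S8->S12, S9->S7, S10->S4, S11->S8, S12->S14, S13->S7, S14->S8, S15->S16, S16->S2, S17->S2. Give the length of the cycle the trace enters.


Trace from S0 until a state repeats:
  S0 -> S7 -> S12 -> S14 -> S8 -> S12
S12 first seen at step 2, revisited at step 5.
Cycle length = 5 - 2 = 3

3


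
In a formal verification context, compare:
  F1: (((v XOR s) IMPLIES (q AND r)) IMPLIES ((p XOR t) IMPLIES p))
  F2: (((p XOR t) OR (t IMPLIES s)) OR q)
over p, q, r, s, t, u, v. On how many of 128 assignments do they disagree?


F1 = (((v XOR s) IMPLIES (q AND r)) IMPLIES ((p XOR t) IMPLIES p))
F2 = (((p XOR t) OR (t IMPLIES s)) OR q)
Evaluate both on each of 128 rows (bits = p,q,r,s,t,u,v):
  row 0 [0000000]: F1=1 F2=1 -> 0
  row 1 [0000001]: F1=1 F2=1 -> 0
  row 2 [0000010]: F1=1 F2=1 -> 0
  row 3 [0000011]: F1=1 F2=1 -> 0
  row 4 [0000100]: F1=0 F2=1 (differ) -> 1
  (every remaining row is evaluated the same way; all 128 results are listed next)
Full result column, 8 rows per line (p,q,r,s fixed per line; t,u,v runs 000..111 left to right):
  rows 0-7 [p,q,r,s=0000]: 00001010  (ones: 2)
  rows 8-15 [p,q,r,s=0001]: 00000101  (ones: 2)
  rows 16-23 [p,q,r,s=0010]: 00001010  (ones: 2)
  rows 24-31 [p,q,r,s=0011]: 00000101  (ones: 2)
  rows 32-39 [p,q,r,s=0100]: 00001010  (ones: 2)
  rows 40-47 [p,q,r,s=0101]: 00000101  (ones: 2)
  rows 48-55 [p,q,r,s=0110]: 00001111  (ones: 4)
  rows 56-63 [p,q,r,s=0111]: 00001111  (ones: 4)
  rows 64-71 [p,q,r,s=1000]: 00001111  (ones: 4)
  rows 72-79 [p,q,r,s=1001]: 00000000  (ones: 0)
  rows 80-87 [p,q,r,s=1010]: 00001111  (ones: 4)
  rows 88-95 [p,q,r,s=1011]: 00000000  (ones: 0)
  rows 96-103 [p,q,r,s=1100]: 00000000  (ones: 0)
  rows 104-111 [p,q,r,s=1101]: 00000000  (ones: 0)
  rows 112-119 [p,q,r,s=1110]: 00000000  (ones: 0)
  rows 120-127 [p,q,r,s=1111]: 00000000  (ones: 0)
Disagreements = 2+2+2+2+2+2+4+4+4+0+4+0+0+0+0+0 = 28

28


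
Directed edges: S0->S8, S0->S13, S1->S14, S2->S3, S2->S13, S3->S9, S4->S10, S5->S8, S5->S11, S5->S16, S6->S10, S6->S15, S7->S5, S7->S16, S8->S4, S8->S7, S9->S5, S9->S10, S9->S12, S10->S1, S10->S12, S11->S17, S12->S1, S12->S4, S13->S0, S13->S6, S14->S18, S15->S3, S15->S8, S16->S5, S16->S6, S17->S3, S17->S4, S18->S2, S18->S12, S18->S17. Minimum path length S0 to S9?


BFS layer-by-layer from S0:
  dist 0: {S0}
  dist 1: {S8, S13}
  dist 2: {S4, S6, S7}
  dist 3: {S5, S10, S15, S16}
  dist 4: {S1, S3, S11, S12}
  dist 5: {S9, S14, S17}
  -> S9 reached at distance 5
Shortest path length = 5

5


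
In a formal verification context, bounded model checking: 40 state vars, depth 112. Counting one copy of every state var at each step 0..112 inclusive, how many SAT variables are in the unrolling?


BMC unrolls to depth k, creating one copy of each state var for steps 0..k.
Step count = 112 + 1 = 113 (steps 0 through 112)
Vars per step = 40
Total = 40 * 113 = 4520

4520


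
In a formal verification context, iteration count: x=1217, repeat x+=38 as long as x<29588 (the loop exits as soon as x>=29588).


Step 1: x goes from 1217 toward 29588 by 38; the body runs while x<29588, so iterations = ceil((bound-start)/step)
Step 2: Distance=28371
Step 3: ceil(28371/38)=747

747


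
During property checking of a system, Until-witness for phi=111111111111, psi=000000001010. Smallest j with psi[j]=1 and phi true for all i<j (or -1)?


(phi U psi) at 0: need smallest j with psi[j]=1 and phi[i]=1 for all i in [0,j).
Scan from step 0:
  step 0: phi=1, psi=0 -> continue
  step 1: phi=1, psi=0 -> continue
  step 2: phi=1, psi=0 -> continue
  step 3: phi=1, psi=0 -> continue
  step 8: psi=1 and phi held for [0,8) -> witness found
Witness step = 8

8


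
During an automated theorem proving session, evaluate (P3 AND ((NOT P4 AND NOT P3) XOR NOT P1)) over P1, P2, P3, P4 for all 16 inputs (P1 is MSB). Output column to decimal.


Formula: (P3 AND ((NOT P4 AND NOT P3) XOR NOT P1)) over P1, P2, P3, P4 (16 rows)
Evaluate each row (bits = P1,P2,P3,P4, MSB first):
  row 0 [0000]: (0 AND ((NOT 0 AND NOT 0) XOR NOT 0)) -> 0
  row 1 [0001]: (0 AND ((NOT 1 AND NOT 0) XOR NOT 0)) -> 0
  row 2 [0010]: (1 AND ((NOT 0 AND NOT 1) XOR NOT 0)) -> 1
  row 3 [0011]: (1 AND ((NOT 1 AND NOT 1) XOR NOT 0)) -> 1
  row 4 [0100]: (0 AND ((NOT 0 AND NOT 0) XOR NOT 0)) -> 0
  row 5 [0101]: (0 AND ((NOT 1 AND NOT 0) XOR NOT 0)) -> 0
  row 6 [0110]: (1 AND ((NOT 0 AND NOT 1) XOR NOT 0)) -> 1
  row 7 [0111]: (1 AND ((NOT 1 AND NOT 1) XOR NOT 0)) -> 1
  row 8 [1000]: (0 AND ((NOT 0 AND NOT 0) XOR NOT 1)) -> 0
  row 9 [1001]: (0 AND ((NOT 1 AND NOT 0) XOR NOT 1)) -> 0
  row 10 [1010]: (1 AND ((NOT 0 AND NOT 1) XOR NOT 1)) -> 0
  row 11 [1011]: (1 AND ((NOT 1 AND NOT 1) XOR NOT 1)) -> 0
  row 12 [1100]: (0 AND ((NOT 0 AND NOT 0) XOR NOT 1)) -> 0
  row 13 [1101]: (0 AND ((NOT 1 AND NOT 0) XOR NOT 1)) -> 0
  row 14 [1110]: (1 AND ((NOT 0 AND NOT 1) XOR NOT 1)) -> 0
  row 15 [1111]: (1 AND ((NOT 1 AND NOT 1) XOR NOT 1)) -> 0
Full result column, 4 rows per line (P1,P2 fixed per line; P3,P4 runs 00..11 left to right):
  rows 0-3 [P1,P2=00]: 0011  = hex 3
  rows 4-7 [P1,P2=01]: 0011  = hex 3
  rows 8-11 [P1,P2=10]: 0000  = hex 0
  rows 12-15 [P1,P2=11]: 0000  = hex 0
Output column (row 0 .. row 15) = 0011001100000000
Output column grouped in 4s = 0011 0011 0000 0000 = 0x3300
Convert to decimal digit by digit (value = value*16 + digit):
  3 -> 3
  3*16 + 3 = 51
  51*16 + 0 = 816
  816*16 + 0 = 13056
Decimal = 13056

13056


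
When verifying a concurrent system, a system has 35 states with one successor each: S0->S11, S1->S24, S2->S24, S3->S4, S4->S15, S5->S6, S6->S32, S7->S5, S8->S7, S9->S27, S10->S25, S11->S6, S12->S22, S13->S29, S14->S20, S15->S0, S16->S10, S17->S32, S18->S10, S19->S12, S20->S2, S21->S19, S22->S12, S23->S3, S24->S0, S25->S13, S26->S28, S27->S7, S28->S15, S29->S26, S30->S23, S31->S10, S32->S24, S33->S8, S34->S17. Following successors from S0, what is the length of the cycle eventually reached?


Trace from S0 until a state repeats:
  S0 -> S11 -> S6 -> S32 -> S24 -> S0
S0 first seen at step 0, revisited at step 5.
Cycle length = 5 - 0 = 5

5


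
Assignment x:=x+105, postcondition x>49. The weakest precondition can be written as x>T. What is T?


Formula: wp(x:=E, P) = P[E/x] (substitute E for x in postcondition)
Step 1: Postcondition: x>49
Step 2: Substitute x+105 for x: x+105>49
Step 3: Solve for x: x > 49-105 = -56

-56


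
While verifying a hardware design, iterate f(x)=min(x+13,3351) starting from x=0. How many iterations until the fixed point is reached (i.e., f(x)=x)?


Step 1: x=0, cap=3351, increment=13
Step 2: x grows by 13 each step until capped at 3351; fixed point is x=3351
Step 3: iterations = ceil(3351/13) = 258

258


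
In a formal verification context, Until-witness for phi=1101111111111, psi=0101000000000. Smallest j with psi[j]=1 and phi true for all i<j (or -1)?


(phi U psi) at 0: need smallest j with psi[j]=1 and phi[i]=1 for all i in [0,j).
Scan from step 0:
  step 0: phi=1, psi=0 -> continue
  step 1: psi=1 and phi held for [0,1) -> witness found
Witness step = 1

1


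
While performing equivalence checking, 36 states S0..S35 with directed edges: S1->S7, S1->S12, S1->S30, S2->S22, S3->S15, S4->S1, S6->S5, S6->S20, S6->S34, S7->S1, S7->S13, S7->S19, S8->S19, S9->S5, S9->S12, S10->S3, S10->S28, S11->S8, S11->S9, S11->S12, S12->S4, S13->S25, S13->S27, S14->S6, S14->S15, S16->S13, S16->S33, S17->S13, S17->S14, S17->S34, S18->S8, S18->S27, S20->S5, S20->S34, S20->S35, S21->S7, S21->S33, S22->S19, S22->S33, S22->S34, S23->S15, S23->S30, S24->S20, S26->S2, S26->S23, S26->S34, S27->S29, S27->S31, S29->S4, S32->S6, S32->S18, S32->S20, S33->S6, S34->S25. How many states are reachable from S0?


BFS from S0:
  layer 0: {S0}
Reachable set: {S0}
Count = 1

1


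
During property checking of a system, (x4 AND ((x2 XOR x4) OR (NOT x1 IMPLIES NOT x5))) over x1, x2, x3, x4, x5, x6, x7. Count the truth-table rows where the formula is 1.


Formula: (x4 AND ((x2 XOR x4) OR (NOT x1 IMPLIES NOT x5))) over 7 vars (128 rows)
Evaluate each row (x1, x2, x3, x4, x5, x6, x7 as bits, MSB first):
  row 0 [0000000]: (0 AND ((0 XOR 0) OR (NOT 0 IMPLIES NOT 0))) -> 0
  row 1 [0000001]: (0 AND ((0 XOR 0) OR (NOT 0 IMPLIES NOT 0))) -> 0
  row 2 [0000010]: (0 AND ((0 XOR 0) OR (NOT 0 IMPLIES NOT 0))) -> 0
  row 3 [0000011]: (0 AND ((0 XOR 0) OR (NOT 0 IMPLIES NOT 0))) -> 0
  row 4 [0000100]: (0 AND ((0 XOR 0) OR (NOT 0 IMPLIES NOT 1))) -> 0
  (every remaining row is evaluated the same way; all 128 results are listed next)
Full result column, 8 rows per line (x1,x2,x3,x4 fixed per line; x5,x6,x7 runs 000..111 left to right):
  rows 0-7 [x1,x2,x3,x4=0000]: 00000000  (ones: 0)
  rows 8-15 [x1,x2,x3,x4=0001]: 11111111  (ones: 8)
  rows 16-23 [x1,x2,x3,x4=0010]: 00000000  (ones: 0)
  rows 24-31 [x1,x2,x3,x4=0011]: 11111111  (ones: 8)
  rows 32-39 [x1,x2,x3,x4=0100]: 00000000  (ones: 0)
  rows 40-47 [x1,x2,x3,x4=0101]: 11110000  (ones: 4)
  rows 48-55 [x1,x2,x3,x4=0110]: 00000000  (ones: 0)
  rows 56-63 [x1,x2,x3,x4=0111]: 11110000  (ones: 4)
  rows 64-71 [x1,x2,x3,x4=1000]: 00000000  (ones: 0)
  rows 72-79 [x1,x2,x3,x4=1001]: 11111111  (ones: 8)
  rows 80-87 [x1,x2,x3,x4=1010]: 00000000  (ones: 0)
  rows 88-95 [x1,x2,x3,x4=1011]: 11111111  (ones: 8)
  rows 96-103 [x1,x2,x3,x4=1100]: 00000000  (ones: 0)
  rows 104-111 [x1,x2,x3,x4=1101]: 11111111  (ones: 8)
  rows 112-119 [x1,x2,x3,x4=1110]: 00000000  (ones: 0)
  rows 120-127 [x1,x2,x3,x4=1111]: 11111111  (ones: 8)
Count of 1-rows = 0+8+0+8+0+4+0+4+0+8+0+8+0+8+0+8 = 56

56


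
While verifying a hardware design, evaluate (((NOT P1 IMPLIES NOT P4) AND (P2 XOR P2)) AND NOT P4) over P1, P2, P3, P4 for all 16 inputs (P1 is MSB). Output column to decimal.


Formula: (((NOT P1 IMPLIES NOT P4) AND (P2 XOR P2)) AND NOT P4) over P1, P2, P3, P4 (16 rows)
Evaluate each row (bits = P1,P2,P3,P4, MSB first):
  row 0 [0000]: (((NOT 0 IMPLIES NOT 0) AND (0 XOR 0)) AND NOT 0) -> 0
  row 1 [0001]: (((NOT 0 IMPLIES NOT 1) AND (0 XOR 0)) AND NOT 1) -> 0
  row 2 [0010]: (((NOT 0 IMPLIES NOT 0) AND (0 XOR 0)) AND NOT 0) -> 0
  row 3 [0011]: (((NOT 0 IMPLIES NOT 1) AND (0 XOR 0)) AND NOT 1) -> 0
  row 4 [0100]: (((NOT 0 IMPLIES NOT 0) AND (1 XOR 1)) AND NOT 0) -> 0
  row 5 [0101]: (((NOT 0 IMPLIES NOT 1) AND (1 XOR 1)) AND NOT 1) -> 0
  row 6 [0110]: (((NOT 0 IMPLIES NOT 0) AND (1 XOR 1)) AND NOT 0) -> 0
  row 7 [0111]: (((NOT 0 IMPLIES NOT 1) AND (1 XOR 1)) AND NOT 1) -> 0
  row 8 [1000]: (((NOT 1 IMPLIES NOT 0) AND (0 XOR 0)) AND NOT 0) -> 0
  row 9 [1001]: (((NOT 1 IMPLIES NOT 1) AND (0 XOR 0)) AND NOT 1) -> 0
  row 10 [1010]: (((NOT 1 IMPLIES NOT 0) AND (0 XOR 0)) AND NOT 0) -> 0
  row 11 [1011]: (((NOT 1 IMPLIES NOT 1) AND (0 XOR 0)) AND NOT 1) -> 0
  row 12 [1100]: (((NOT 1 IMPLIES NOT 0) AND (1 XOR 1)) AND NOT 0) -> 0
  row 13 [1101]: (((NOT 1 IMPLIES NOT 1) AND (1 XOR 1)) AND NOT 1) -> 0
  row 14 [1110]: (((NOT 1 IMPLIES NOT 0) AND (1 XOR 1)) AND NOT 0) -> 0
  row 15 [1111]: (((NOT 1 IMPLIES NOT 1) AND (1 XOR 1)) AND NOT 1) -> 0
Full result column, 4 rows per line (P1,P2 fixed per line; P3,P4 runs 00..11 left to right):
  rows 0-3 [P1,P2=00]: 0000  = hex 0
  rows 4-7 [P1,P2=01]: 0000  = hex 0
  rows 8-11 [P1,P2=10]: 0000  = hex 0
  rows 12-15 [P1,P2=11]: 0000  = hex 0
Output column (row 0 .. row 15) = 0000000000000000
Output column grouped in 4s = 0000 0000 0000 0000 = 0x0000
Convert to decimal digit by digit (value = value*16 + digit):
  0 -> 0
  0*16 + 0 = 0
  0*16 + 0 = 0
  0*16 + 0 = 0
Decimal = 0

0


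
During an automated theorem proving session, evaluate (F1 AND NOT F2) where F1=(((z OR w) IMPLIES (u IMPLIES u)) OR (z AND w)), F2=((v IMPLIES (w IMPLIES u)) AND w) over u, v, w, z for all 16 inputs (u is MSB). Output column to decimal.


F1 = (((z OR w) IMPLIES (u IMPLIES u)) OR (z AND w))
F2 = ((v IMPLIES (w IMPLIES u)) AND w)
Counterexample to F1=>F2 is where F1=1 and F2=0.
Evaluate each row (bits = u,v,w,z, MSB first):
  row 0 [0000]: F1=1 F2=0 -> F1&~F2 -> 1
  row 1 [0001]: F1=1 F2=0 -> F1&~F2 -> 1
  row 2 [0010]: F1=1 F2=1 -> F1&~F2 -> 0
  row 3 [0011]: F1=1 F2=1 -> F1&~F2 -> 0
  row 4 [0100]: F1=1 F2=0 -> F1&~F2 -> 1
  row 5 [0101]: F1=1 F2=0 -> F1&~F2 -> 1
  row 6 [0110]: F1=1 F2=0 -> F1&~F2 -> 1
  row 7 [0111]: F1=1 F2=0 -> F1&~F2 -> 1
  row 8 [1000]: F1=1 F2=0 -> F1&~F2 -> 1
  row 9 [1001]: F1=1 F2=0 -> F1&~F2 -> 1
  row 10 [1010]: F1=1 F2=1 -> F1&~F2 -> 0
  row 11 [1011]: F1=1 F2=1 -> F1&~F2 -> 0
  row 12 [1100]: F1=1 F2=0 -> F1&~F2 -> 1
  row 13 [1101]: F1=1 F2=0 -> F1&~F2 -> 1
  row 14 [1110]: F1=1 F2=1 -> F1&~F2 -> 0
  row 15 [1111]: F1=1 F2=1 -> F1&~F2 -> 0
Full result column, 4 rows per line (u,v fixed per line; w,z runs 00..11 left to right):
  rows 0-3 [u,v=00]: 1100  = hex C
  rows 4-7 [u,v=01]: 1111  = hex F
  rows 8-11 [u,v=10]: 1100  = hex C
  rows 12-15 [u,v=11]: 1100  = hex C
Counterexample vector (row 0 .. row 15) = 1100111111001100
Output column grouped in 4s = 1100 1111 1100 1100 = 0xCFCC
Convert to decimal digit by digit (value = value*16 + digit):
  C -> 12
  12*16 + 15 (F) = 207
  207*16 + 12 (C) = 3324
  3324*16 + 12 (C) = 53196
Decimal = 53196

53196


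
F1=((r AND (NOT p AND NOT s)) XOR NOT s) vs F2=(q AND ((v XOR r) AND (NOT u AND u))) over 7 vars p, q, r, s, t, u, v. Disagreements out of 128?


F1 = ((r AND (NOT p AND NOT s)) XOR NOT s)
F2 = (q AND ((v XOR r) AND (NOT u AND u)))
Evaluate both on each of 128 rows (bits = p,q,r,s,t,u,v):
  row 0 [0000000]: F1=1 F2=0 (differ) -> 1
  row 1 [0000001]: F1=1 F2=0 (differ) -> 1
  row 2 [0000010]: F1=1 F2=0 (differ) -> 1
  row 3 [0000011]: F1=1 F2=0 (differ) -> 1
  row 4 [0000100]: F1=1 F2=0 (differ) -> 1
  (every remaining row is evaluated the same way; all 128 results are listed next)
Full result column, 8 rows per line (p,q,r,s fixed per line; t,u,v runs 000..111 left to right):
  rows 0-7 [p,q,r,s=0000]: 11111111  (ones: 8)
  rows 8-15 [p,q,r,s=0001]: 00000000  (ones: 0)
  rows 16-23 [p,q,r,s=0010]: 00000000  (ones: 0)
  rows 24-31 [p,q,r,s=0011]: 00000000  (ones: 0)
  rows 32-39 [p,q,r,s=0100]: 11111111  (ones: 8)
  rows 40-47 [p,q,r,s=0101]: 00000000  (ones: 0)
  rows 48-55 [p,q,r,s=0110]: 00000000  (ones: 0)
  rows 56-63 [p,q,r,s=0111]: 00000000  (ones: 0)
  rows 64-71 [p,q,r,s=1000]: 11111111  (ones: 8)
  rows 72-79 [p,q,r,s=1001]: 00000000  (ones: 0)
  rows 80-87 [p,q,r,s=1010]: 11111111  (ones: 8)
  rows 88-95 [p,q,r,s=1011]: 00000000  (ones: 0)
  rows 96-103 [p,q,r,s=1100]: 11111111  (ones: 8)
  rows 104-111 [p,q,r,s=1101]: 00000000  (ones: 0)
  rows 112-119 [p,q,r,s=1110]: 11111111  (ones: 8)
  rows 120-127 [p,q,r,s=1111]: 00000000  (ones: 0)
Disagreements = 8+0+0+0+8+0+0+0+8+0+8+0+8+0+8+0 = 48

48


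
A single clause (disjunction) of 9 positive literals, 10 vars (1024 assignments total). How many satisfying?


Step 1: Total=2^10=1024
Step 2: Unsat when all 9 false: 2^1=2
Step 3: Sat=1024-2=1022

1022


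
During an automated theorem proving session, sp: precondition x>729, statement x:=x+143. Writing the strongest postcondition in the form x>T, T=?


Formula: sp(P, x:=E) = exists old_x. (x = E[old_x/x]) AND P[old_x/x] (old_x is the value of x before the assignment; eliminate old_x by solving x = E[old_x/x] for old_x)
Step 1: Precondition P: x>729, i.e. old_x > 729
Step 2: Assignment gives x = old_x + 143, so old_x = x - 143
Step 3: Substitute into P: x - 143 > 729
Step 4: Simplify: x > 729+143 = 872

872


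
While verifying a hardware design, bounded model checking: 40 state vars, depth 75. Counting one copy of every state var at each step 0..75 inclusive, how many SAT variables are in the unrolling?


BMC unrolls to depth k, creating one copy of each state var for steps 0..k.
Step count = 75 + 1 = 76 (steps 0 through 75)
Vars per step = 40
Total = 40 * 76 = 3040

3040


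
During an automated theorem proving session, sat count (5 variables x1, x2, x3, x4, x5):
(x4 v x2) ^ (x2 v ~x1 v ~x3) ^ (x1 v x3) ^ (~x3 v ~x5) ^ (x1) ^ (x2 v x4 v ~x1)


CNF with 6 clauses over 5 vars (32 assignments).
An assignment satisfies CNF iff every clause has >=1 true literal.
Check each row (bits = x1,x2,x3,x4,x5; clause T/F shown):
  row 0 [00000]: clauses=FTFTFT -> 0
  row 1 [00001]: clauses=FTFTFT -> 0
  row 2 [00010]: clauses=TTFTFT -> 0
  row 3 [00011]: clauses=TTFTFT -> 0
  row 4 [00100]: clauses=FTTTFT -> 0
  row 5 [00101]: clauses=FTTFFT -> 0
  row 6 [00110]: clauses=TTTTFT -> 0
  row 7 [00111]: clauses=TTTFFT -> 0
  row 8 [01000]: clauses=TTFTFT -> 0
  row 9 [01001]: clauses=TTFTFT -> 0
  row 10 [01010]: clauses=TTFTFT -> 0
  row 11 [01011]: clauses=TTFTFT -> 0
  row 12 [01100]: clauses=TTTTFT -> 0
  row 13 [01101]: clauses=TTTFFT -> 0
  row 14 [01110]: clauses=TTTTFT -> 0
  row 15 [01111]: clauses=TTTFFT -> 0
  row 16 [10000]: clauses=FTTTTF -> 0
  row 17 [10001]: clauses=FTTTTF -> 0
  row 18 [10010]: clauses=TTTTTT -> 1
  row 19 [10011]: clauses=TTTTTT -> 1
  row 20 [10100]: clauses=FFTTTF -> 0
  row 21 [10101]: clauses=FFTFTF -> 0
  row 22 [10110]: clauses=TFTTTT -> 0
  row 23 [10111]: clauses=TFTFTT -> 0
  row 24 [11000]: clauses=TTTTTT -> 1
  row 25 [11001]: clauses=TTTTTT -> 1
  row 26 [11010]: clauses=TTTTTT -> 1
  row 27 [11011]: clauses=TTTTTT -> 1
  row 28 [11100]: clauses=TTTTTT -> 1
  row 29 [11101]: clauses=TTTFTT -> 0
  row 30 [11110]: clauses=TTTTTT -> 1
  row 31 [11111]: clauses=TTTFTT -> 0
Full result column, 8 rows per line (x1,x2 fixed per line; x3,x4,x5 runs 000..111 left to right):
  rows 0-7 [x1,x2=00]: 00000000  (ones: 0)
  rows 8-15 [x1,x2=01]: 00000000  (ones: 0)
  rows 16-23 [x1,x2=10]: 00110000  (ones: 2)
  rows 24-31 [x1,x2=11]: 11111010  (ones: 6)
Satisfying assignments = 0+0+2+6 = 8

8


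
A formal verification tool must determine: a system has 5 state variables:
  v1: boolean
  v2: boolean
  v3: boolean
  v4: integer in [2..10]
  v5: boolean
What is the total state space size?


State space = product of domain sizes of all variables.
Domain sizes:
  v1 (boolean): 2
  v2 (boolean): 2
  v3 (boolean): 2
  v4 (integer in [2..10]): 9
  v5 (boolean): 2
Product = 2 * 2 * 2 * 9 * 2 = 144

144


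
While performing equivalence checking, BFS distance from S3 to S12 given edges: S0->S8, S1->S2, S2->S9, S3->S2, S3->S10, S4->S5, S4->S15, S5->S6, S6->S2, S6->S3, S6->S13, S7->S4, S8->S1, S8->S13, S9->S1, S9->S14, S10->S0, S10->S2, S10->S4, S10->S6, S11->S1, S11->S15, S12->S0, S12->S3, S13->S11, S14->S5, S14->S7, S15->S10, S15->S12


BFS layer-by-layer from S3:
  dist 0: {S3}
  dist 1: {S2, S10}
  dist 2: {S0, S4, S6, S9}
  dist 3: {S1, S5, S8, S13, S14, S15}
  dist 4: {S7, S11, S12}
  -> S12 reached at distance 4
Shortest path length = 4

4


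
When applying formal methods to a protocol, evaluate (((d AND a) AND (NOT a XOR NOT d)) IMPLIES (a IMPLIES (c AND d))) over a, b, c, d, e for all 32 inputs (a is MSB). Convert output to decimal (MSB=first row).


Formula: (((d AND a) AND (NOT a XOR NOT d)) IMPLIES (a IMPLIES (c AND d))) over a, b, c, d, e (32 rows)
Evaluate each row (bits = a,b,c,d,e, MSB first):
  row 0 [00000]: (((0 AND 0) AND (NOT 0 XOR NOT 0)) IMPLIES (0 IMPLIES (0 AND 0))) -> 1
  row 1 [00001]: (((0 AND 0) AND (NOT 0 XOR NOT 0)) IMPLIES (0 IMPLIES (0 AND 0))) -> 1
  row 2 [00010]: (((1 AND 0) AND (NOT 0 XOR NOT 1)) IMPLIES (0 IMPLIES (0 AND 1))) -> 1
  row 3 [00011]: (((1 AND 0) AND (NOT 0 XOR NOT 1)) IMPLIES (0 IMPLIES (0 AND 1))) -> 1
  row 4 [00100]: (((0 AND 0) AND (NOT 0 XOR NOT 0)) IMPLIES (0 IMPLIES (1 AND 0))) -> 1
  row 5 [00101]: (((0 AND 0) AND (NOT 0 XOR NOT 0)) IMPLIES (0 IMPLIES (1 AND 0))) -> 1
  row 6 [00110]: (((1 AND 0) AND (NOT 0 XOR NOT 1)) IMPLIES (0 IMPLIES (1 AND 1))) -> 1
  row 7 [00111]: (((1 AND 0) AND (NOT 0 XOR NOT 1)) IMPLIES (0 IMPLIES (1 AND 1))) -> 1
  row 8 [01000]: (((0 AND 0) AND (NOT 0 XOR NOT 0)) IMPLIES (0 IMPLIES (0 AND 0))) -> 1
  row 9 [01001]: (((0 AND 0) AND (NOT 0 XOR NOT 0)) IMPLIES (0 IMPLIES (0 AND 0))) -> 1
  row 10 [01010]: (((1 AND 0) AND (NOT 0 XOR NOT 1)) IMPLIES (0 IMPLIES (0 AND 1))) -> 1
  row 11 [01011]: (((1 AND 0) AND (NOT 0 XOR NOT 1)) IMPLIES (0 IMPLIES (0 AND 1))) -> 1
  row 12 [01100]: (((0 AND 0) AND (NOT 0 XOR NOT 0)) IMPLIES (0 IMPLIES (1 AND 0))) -> 1
  row 13 [01101]: (((0 AND 0) AND (NOT 0 XOR NOT 0)) IMPLIES (0 IMPLIES (1 AND 0))) -> 1
  row 14 [01110]: (((1 AND 0) AND (NOT 0 XOR NOT 1)) IMPLIES (0 IMPLIES (1 AND 1))) -> 1
  row 15 [01111]: (((1 AND 0) AND (NOT 0 XOR NOT 1)) IMPLIES (0 IMPLIES (1 AND 1))) -> 1
  row 16 [10000]: (((0 AND 1) AND (NOT 1 XOR NOT 0)) IMPLIES (1 IMPLIES (0 AND 0))) -> 1
  row 17 [10001]: (((0 AND 1) AND (NOT 1 XOR NOT 0)) IMPLIES (1 IMPLIES (0 AND 0))) -> 1
  row 18 [10010]: (((1 AND 1) AND (NOT 1 XOR NOT 1)) IMPLIES (1 IMPLIES (0 AND 1))) -> 1
  row 19 [10011]: (((1 AND 1) AND (NOT 1 XOR NOT 1)) IMPLIES (1 IMPLIES (0 AND 1))) -> 1
  row 20 [10100]: (((0 AND 1) AND (NOT 1 XOR NOT 0)) IMPLIES (1 IMPLIES (1 AND 0))) -> 1
  row 21 [10101]: (((0 AND 1) AND (NOT 1 XOR NOT 0)) IMPLIES (1 IMPLIES (1 AND 0))) -> 1
  row 22 [10110]: (((1 AND 1) AND (NOT 1 XOR NOT 1)) IMPLIES (1 IMPLIES (1 AND 1))) -> 1
  row 23 [10111]: (((1 AND 1) AND (NOT 1 XOR NOT 1)) IMPLIES (1 IMPLIES (1 AND 1))) -> 1
  row 24 [11000]: (((0 AND 1) AND (NOT 1 XOR NOT 0)) IMPLIES (1 IMPLIES (0 AND 0))) -> 1
  row 25 [11001]: (((0 AND 1) AND (NOT 1 XOR NOT 0)) IMPLIES (1 IMPLIES (0 AND 0))) -> 1
  row 26 [11010]: (((1 AND 1) AND (NOT 1 XOR NOT 1)) IMPLIES (1 IMPLIES (0 AND 1))) -> 1
  row 27 [11011]: (((1 AND 1) AND (NOT 1 XOR NOT 1)) IMPLIES (1 IMPLIES (0 AND 1))) -> 1
  row 28 [11100]: (((0 AND 1) AND (NOT 1 XOR NOT 0)) IMPLIES (1 IMPLIES (1 AND 0))) -> 1
  row 29 [11101]: (((0 AND 1) AND (NOT 1 XOR NOT 0)) IMPLIES (1 IMPLIES (1 AND 0))) -> 1
  row 30 [11110]: (((1 AND 1) AND (NOT 1 XOR NOT 1)) IMPLIES (1 IMPLIES (1 AND 1))) -> 1
  row 31 [11111]: (((1 AND 1) AND (NOT 1 XOR NOT 1)) IMPLIES (1 IMPLIES (1 AND 1))) -> 1
Full result column, 4 rows per line (a,b,c fixed per line; d,e runs 00..11 left to right):
  rows 0-3 [a,b,c=000]: 1111  = hex F
  rows 4-7 [a,b,c=001]: 1111  = hex F
  rows 8-11 [a,b,c=010]: 1111  = hex F
  rows 12-15 [a,b,c=011]: 1111  = hex F
  rows 16-19 [a,b,c=100]: 1111  = hex F
  rows 20-23 [a,b,c=101]: 1111  = hex F
  rows 24-27 [a,b,c=110]: 1111  = hex F
  rows 28-31 [a,b,c=111]: 1111  = hex F
Output column (row 0 .. row 31) = 11111111111111111111111111111111
Output column grouped in 4s = 1111 1111 1111 1111 1111 1111 1111 1111 = 0xFFFFFFFF
Convert to decimal digit by digit (value = value*16 + digit):
  F -> 15
  15*16 + 15 (F) = 255
  255*16 + 15 (F) = 4095
  4095*16 + 15 (F) = 65535
  65535*16 + 15 (F) = 1048575
  1048575*16 + 15 (F) = 16777215
  16777215*16 + 15 (F) = 268435455
  268435455*16 + 15 (F) = 4294967295
Decimal = 4294967295

4294967295


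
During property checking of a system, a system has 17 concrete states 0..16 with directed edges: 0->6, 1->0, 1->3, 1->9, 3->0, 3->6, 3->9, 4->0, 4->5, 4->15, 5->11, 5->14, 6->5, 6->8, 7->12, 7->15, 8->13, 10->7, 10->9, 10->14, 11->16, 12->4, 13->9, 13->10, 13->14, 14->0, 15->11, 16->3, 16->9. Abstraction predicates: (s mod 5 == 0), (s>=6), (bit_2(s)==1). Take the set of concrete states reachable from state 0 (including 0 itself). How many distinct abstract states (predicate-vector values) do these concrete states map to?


BFS from 0:
Concrete reachable: {0, 3, 4, 5, 6, 7, 8, 9, 10, 11, 12, 13, 14, 15, 16}
Abstract via predicates (s mod 5 == 0), (s>=6), (bit_2(s)==1):
  (0,0,0) <- {3}
  (0,0,1) <- {4}
  (0,1,0) <- {8, 9, 11, 16}
  (0,1,1) <- {6, 7, 12, 13, 14}
  (1,0,0) <- {0}
  (1,0,1) <- {5}
  (1,1,0) <- {10}
  (1,1,1) <- {15}
Distinct abstract states = 8

8


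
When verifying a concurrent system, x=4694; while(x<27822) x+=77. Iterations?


Step 1: x goes from 4694 toward 27822 by 77; the body runs while x<27822, so iterations = ceil((bound-start)/step)
Step 2: Distance=23128
Step 3: ceil(23128/77)=301

301


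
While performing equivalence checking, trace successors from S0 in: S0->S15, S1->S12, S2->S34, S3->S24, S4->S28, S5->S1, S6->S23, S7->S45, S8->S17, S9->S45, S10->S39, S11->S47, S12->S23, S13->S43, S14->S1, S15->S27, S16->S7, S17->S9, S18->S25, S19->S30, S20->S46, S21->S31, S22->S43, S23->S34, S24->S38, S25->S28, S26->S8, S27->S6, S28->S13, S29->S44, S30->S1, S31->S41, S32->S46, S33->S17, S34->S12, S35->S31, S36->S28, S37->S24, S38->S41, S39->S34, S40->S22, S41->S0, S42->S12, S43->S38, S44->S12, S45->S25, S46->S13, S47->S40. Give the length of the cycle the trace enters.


Trace from S0 until a state repeats:
  S0 -> S15 -> S27 -> S6 -> S23 -> S34 -> S12 -> S23
S23 first seen at step 4, revisited at step 7.
Cycle length = 7 - 4 = 3

3


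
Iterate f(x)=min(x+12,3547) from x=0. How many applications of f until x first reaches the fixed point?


Step 1: x=0, cap=3547, increment=12
Step 2: x grows by 12 each step until capped at 3547; fixed point is x=3547
Step 3: iterations = ceil(3547/12) = 296

296


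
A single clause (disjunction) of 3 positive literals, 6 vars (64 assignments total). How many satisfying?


Step 1: Total=2^6=64
Step 2: Unsat when all 3 false: 2^3=8
Step 3: Sat=64-8=56

56
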